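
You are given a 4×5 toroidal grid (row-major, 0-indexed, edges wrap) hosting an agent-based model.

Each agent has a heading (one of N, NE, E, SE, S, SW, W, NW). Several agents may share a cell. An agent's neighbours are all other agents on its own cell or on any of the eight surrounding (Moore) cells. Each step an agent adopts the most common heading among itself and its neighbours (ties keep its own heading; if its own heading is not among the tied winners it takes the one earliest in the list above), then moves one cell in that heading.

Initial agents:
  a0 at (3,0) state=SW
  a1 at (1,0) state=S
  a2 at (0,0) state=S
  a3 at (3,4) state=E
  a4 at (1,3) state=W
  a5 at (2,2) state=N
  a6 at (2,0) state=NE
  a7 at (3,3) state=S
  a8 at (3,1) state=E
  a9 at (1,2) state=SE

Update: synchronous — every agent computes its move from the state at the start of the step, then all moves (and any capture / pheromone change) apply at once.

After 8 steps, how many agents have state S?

10

t=1: a0@(3,1):E a1@(2,0):S a2@(1,0):S a3@(0,4):S a4@(1,2):W a5@(1,2):N a6@(2,1):E a7@(0,3):S a8@(3,2):E a9@(2,3):SE
t=2: a0@(3,2):E a1@(3,0):S a2@(2,0):S a3@(1,4):S a4@(1,1):W a5@(0,2):N a6@(2,2):E a7@(1,3):S a8@(3,3):E a9@(3,4):SE
t=3: a0@(3,3):E a1@(0,0):S a2@(3,0):S a3@(2,4):S a4@(1,0):W a5@(0,3):E a6@(2,3):E a7@(2,3):S a8@(3,4):E a9@(0,4):S
t=4: a0@(3,4):E a1@(1,0):S a2@(0,0):S a3@(3,4):S a4@(2,0):S a5@(0,4):E a6@(2,4):E a7@(2,4):E a8@(0,4):S a9@(1,4):S
t=5: a0@(3,0):E a1@(2,0):S a2@(1,0):S a3@(0,4):S a4@(3,0):S a5@(1,4):S a6@(3,4):S a7@(3,4):S a8@(1,4):S a9@(2,4):S
t=6: a0@(0,0):S a1@(3,0):S a2@(2,0):S a3@(1,4):S a4@(0,0):S a5@(2,4):S a6@(0,4):S a7@(0,4):S a8@(2,4):S a9@(3,4):S
t=7: a0@(1,0):S a1@(0,0):S a2@(3,0):S a3@(2,4):S a4@(1,0):S a5@(3,4):S a6@(1,4):S a7@(1,4):S a8@(3,4):S a9@(0,4):S
t=8: a0@(2,0):S a1@(1,0):S a2@(0,0):S a3@(3,4):S a4@(2,0):S a5@(0,4):S a6@(2,4):S a7@(2,4):S a8@(0,4):S a9@(1,4):S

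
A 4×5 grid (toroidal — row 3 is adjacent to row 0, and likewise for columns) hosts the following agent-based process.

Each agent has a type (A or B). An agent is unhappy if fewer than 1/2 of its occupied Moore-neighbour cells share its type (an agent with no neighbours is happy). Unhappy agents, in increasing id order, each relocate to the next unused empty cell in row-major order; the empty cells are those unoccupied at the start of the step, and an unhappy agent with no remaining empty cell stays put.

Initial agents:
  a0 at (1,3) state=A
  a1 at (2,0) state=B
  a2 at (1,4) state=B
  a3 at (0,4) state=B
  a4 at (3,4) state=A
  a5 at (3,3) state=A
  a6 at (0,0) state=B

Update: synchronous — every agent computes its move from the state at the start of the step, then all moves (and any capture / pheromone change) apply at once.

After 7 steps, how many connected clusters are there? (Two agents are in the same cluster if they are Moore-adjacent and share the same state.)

2

t=1: a0@(0,1):A a1@(2,0):B a2@(1,4):B a3@(0,2):B a4@(0,3):A a5@(3,3):A a6@(0,0):B
t=2: a0@(0,4):A a1@(2,0):B a2@(1,4):B a3@(1,0):B a4@(1,1):A a5@(3,3):A a6@(0,0):B
t=3: a0@(0,1):A a1@(2,0):B a2@(1,4):B a3@(1,0):B a4@(0,2):A a5@(3,3):A a6@(0,0):B
t=4: a0@(0,3):A a1@(2,0):B a2@(1,4):B a3@(1,0):B a4@(0,2):A a5@(3,3):A a6@(0,0):B
t=5: (unchanged — steady state)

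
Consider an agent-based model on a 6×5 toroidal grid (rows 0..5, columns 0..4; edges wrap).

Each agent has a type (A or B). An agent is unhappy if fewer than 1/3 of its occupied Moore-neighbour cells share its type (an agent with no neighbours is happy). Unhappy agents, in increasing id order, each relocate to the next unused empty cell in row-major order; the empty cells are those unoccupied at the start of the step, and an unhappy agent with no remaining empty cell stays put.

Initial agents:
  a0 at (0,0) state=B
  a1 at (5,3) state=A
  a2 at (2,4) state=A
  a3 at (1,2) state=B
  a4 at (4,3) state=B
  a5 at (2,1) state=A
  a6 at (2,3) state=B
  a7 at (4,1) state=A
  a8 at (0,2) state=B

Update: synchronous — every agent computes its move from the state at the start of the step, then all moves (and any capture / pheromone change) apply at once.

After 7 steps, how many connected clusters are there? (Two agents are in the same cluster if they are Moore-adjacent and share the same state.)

t=1: a0@(0,0):B a1@(0,1):A a2@(0,3):A a3@(1,2):B a4@(0,4):B a5@(1,0):A a6@(2,3):B a7@(4,1):A a8@(0,2):B
t=2: a0@(0,0):B a1@(1,1):A a2@(1,3):A a3@(1,2):B a4@(0,4):B a5@(1,0):A a6@(2,3):B a7@(4,1):A a8@(0,2):B
t=3: a0@(0,0):B a1@(0,1):A a2@(0,3):A a3@(1,2):B a4@(0,4):B a5@(1,0):A a6@(2,3):B a7@(4,1):A a8@(0,2):B
t=4: a0@(0,0):B a1@(1,1):A a2@(1,3):A a3@(1,2):B a4@(0,4):B a5@(1,0):A a6@(2,3):B a7@(4,1):A a8@(0,2):B
t=5: a0@(0,0):B a1@(0,1):A a2@(0,3):A a3@(1,2):B a4@(0,4):B a5@(1,0):A a6@(2,3):B a7@(4,1):A a8@(0,2):B
t=6: a0@(0,0):B a1@(1,1):A a2@(1,3):A a3@(1,2):B a4@(0,4):B a5@(1,0):A a6@(2,3):B a7@(4,1):A a8@(0,2):B
t=7: a0@(0,0):B a1@(0,1):A a2@(0,3):A a3@(1,2):B a4@(0,4):B a5@(1,0):A a6@(2,3):B a7@(4,1):A a8@(0,2):B

5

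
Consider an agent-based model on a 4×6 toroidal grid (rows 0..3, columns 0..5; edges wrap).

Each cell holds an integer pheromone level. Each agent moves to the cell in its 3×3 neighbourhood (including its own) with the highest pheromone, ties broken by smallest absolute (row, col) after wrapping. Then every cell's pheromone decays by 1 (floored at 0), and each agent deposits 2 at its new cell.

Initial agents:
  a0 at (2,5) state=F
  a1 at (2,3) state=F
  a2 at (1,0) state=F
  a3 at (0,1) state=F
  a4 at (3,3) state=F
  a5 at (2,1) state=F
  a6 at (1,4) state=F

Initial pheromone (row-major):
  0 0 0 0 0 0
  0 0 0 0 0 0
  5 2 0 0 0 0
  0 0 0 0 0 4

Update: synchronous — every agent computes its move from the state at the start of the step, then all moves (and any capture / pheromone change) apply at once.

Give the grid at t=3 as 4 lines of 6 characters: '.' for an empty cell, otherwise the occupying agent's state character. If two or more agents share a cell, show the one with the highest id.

..F...
......
F.....
......

t=1: a0@(2,0) a1@(1,2) a2@(2,0) a3@(0,0) a4@(0,2) a5@(2,0) a6@(0,3) | pheromone: 2 0 2 2 0 0 / 0 0 2 0 0 0 / 10 1 0 0 0 0 / 0 0 0 0 0 3
t=2: a0@(2,0) a1@(0,2) a2@(2,0) a3@(3,5) a4@(0,2) a5@(2,0) a6@(0,2) | pheromone: 1 0 7 1 0 0 / 0 0 1 0 0 0 / 15 0 0 0 0 0 / 0 0 0 0 0 4
t=3: a0@(2,0) a1@(0,2) a2@(2,0) a3@(2,0) a4@(0,2) a5@(2,0) a6@(0,2) | pheromone: 0 0 12 0 0 0 / 0 0 0 0 0 0 / 22 0 0 0 0 0 / 0 0 0 0 0 3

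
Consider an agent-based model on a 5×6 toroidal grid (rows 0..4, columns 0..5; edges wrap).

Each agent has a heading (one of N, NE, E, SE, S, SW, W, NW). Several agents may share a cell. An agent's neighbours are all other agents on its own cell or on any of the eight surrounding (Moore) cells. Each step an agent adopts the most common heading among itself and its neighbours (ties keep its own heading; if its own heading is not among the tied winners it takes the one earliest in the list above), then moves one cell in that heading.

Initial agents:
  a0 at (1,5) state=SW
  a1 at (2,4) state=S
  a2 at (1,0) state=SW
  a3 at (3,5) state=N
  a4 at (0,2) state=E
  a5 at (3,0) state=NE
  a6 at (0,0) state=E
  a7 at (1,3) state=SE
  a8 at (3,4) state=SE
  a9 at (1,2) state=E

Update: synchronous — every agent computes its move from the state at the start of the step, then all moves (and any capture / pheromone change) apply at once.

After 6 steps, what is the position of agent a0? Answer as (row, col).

(2, 5)

t=1: a0@(2,4):SW a1@(3,5):SE a2@(2,5):SW a3@(2,5):N a4@(0,3):E a5@(2,1):NE a6@(1,5):SW a7@(1,4):E a8@(4,5):SE a9@(1,3):E
t=2: a0@(3,3):SW a1@(4,0):SE a2@(3,4):SW a3@(3,4):SW a4@(0,4):E a5@(1,2):NE a6@(2,4):SW a7@(1,5):E a8@(0,0):SE a9@(1,4):E
t=3: a0@(4,2):SW a1@(0,1):SE a2@(4,3):SW a3@(4,3):SW a4@(0,5):E a5@(0,3):NE a6@(3,3):SW a7@(1,0):E a8@(1,1):SE a9@(1,5):E
t=4: a0@(0,1):SW a1@(1,2):SE a2@(0,2):SW a3@(0,2):SW a4@(0,0):E a5@(1,2):SW a6@(4,2):SW a7@(1,1):E a8@(2,2):SE a9@(1,0):E
t=5: a0@(1,0):SW a1@(2,1):SW a2@(1,1):SW a3@(1,1):SW a4@(0,1):E a5@(2,1):SW a6@(0,1):SW a7@(2,0):SW a8@(3,3):SE a9@(1,1):E
t=6: a0@(2,5):SW a1@(3,0):SW a2@(2,0):SW a3@(2,0):SW a4@(1,0):SW a5@(3,0):SW a6@(1,0):SW a7@(3,5):SW a8@(4,4):SE a9@(2,0):SW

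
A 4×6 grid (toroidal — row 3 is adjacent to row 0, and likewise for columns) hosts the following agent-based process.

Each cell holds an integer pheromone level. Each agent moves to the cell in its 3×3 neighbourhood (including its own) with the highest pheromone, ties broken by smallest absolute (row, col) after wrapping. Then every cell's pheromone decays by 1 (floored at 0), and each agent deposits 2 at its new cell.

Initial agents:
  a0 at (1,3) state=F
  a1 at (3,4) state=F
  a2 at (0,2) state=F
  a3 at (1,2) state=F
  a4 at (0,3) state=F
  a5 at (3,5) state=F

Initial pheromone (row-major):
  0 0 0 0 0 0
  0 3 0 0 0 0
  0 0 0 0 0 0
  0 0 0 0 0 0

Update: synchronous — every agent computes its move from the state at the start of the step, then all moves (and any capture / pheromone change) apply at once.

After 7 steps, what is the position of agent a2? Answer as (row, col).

t=1: a0@(0,2) a1@(0,3) a2@(1,1) a3@(1,1) a4@(0,2) a5@(0,0) | pheromone: 2 0 4 2 0 0 / 0 6 0 0 0 0 / 0 0 0 0 0 0 / 0 0 0 0 0 0
t=2: a0@(1,1) a1@(0,2) a2@(1,1) a3@(1,1) a4@(1,1) a5@(1,1) | pheromone: 1 0 5 1 0 0 / 0 15 0 0 0 0 / 0 0 0 0 0 0 / 0 0 0 0 0 0
t=3: a0@(1,1) a1@(1,1) a2@(1,1) a3@(1,1) a4@(1,1) a5@(1,1) | pheromone: 0 0 4 0 0 0 / 0 26 0 0 0 0 / 0 0 0 0 0 0 / 0 0 0 0 0 0
t=4: a0@(1,1) a1@(1,1) a2@(1,1) a3@(1,1) a4@(1,1) a5@(1,1) | pheromone: 0 0 3 0 0 0 / 0 37 0 0 0 0 / 0 0 0 0 0 0 / 0 0 0 0 0 0
t=5: a0@(1,1) a1@(1,1) a2@(1,1) a3@(1,1) a4@(1,1) a5@(1,1) | pheromone: 0 0 2 0 0 0 / 0 48 0 0 0 0 / 0 0 0 0 0 0 / 0 0 0 0 0 0
t=6: a0@(1,1) a1@(1,1) a2@(1,1) a3@(1,1) a4@(1,1) a5@(1,1) | pheromone: 0 0 1 0 0 0 / 0 59 0 0 0 0 / 0 0 0 0 0 0 / 0 0 0 0 0 0
t=7: a0@(1,1) a1@(1,1) a2@(1,1) a3@(1,1) a4@(1,1) a5@(1,1) | pheromone: 0 0 0 0 0 0 / 0 70 0 0 0 0 / 0 0 0 0 0 0 / 0 0 0 0 0 0

(1, 1)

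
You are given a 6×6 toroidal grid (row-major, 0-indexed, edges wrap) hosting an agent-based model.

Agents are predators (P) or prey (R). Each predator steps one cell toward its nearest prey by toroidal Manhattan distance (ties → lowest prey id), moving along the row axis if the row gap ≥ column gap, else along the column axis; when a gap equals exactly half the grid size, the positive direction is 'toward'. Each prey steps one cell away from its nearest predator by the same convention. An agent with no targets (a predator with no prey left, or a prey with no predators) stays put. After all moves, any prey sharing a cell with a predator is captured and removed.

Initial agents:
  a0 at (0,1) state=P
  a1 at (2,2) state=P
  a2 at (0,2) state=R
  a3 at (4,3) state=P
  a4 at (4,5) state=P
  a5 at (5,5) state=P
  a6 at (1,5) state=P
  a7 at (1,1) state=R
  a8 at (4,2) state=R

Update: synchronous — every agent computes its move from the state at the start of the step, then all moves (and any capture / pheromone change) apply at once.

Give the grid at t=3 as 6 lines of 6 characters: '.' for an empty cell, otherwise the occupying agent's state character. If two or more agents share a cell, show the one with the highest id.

t=1: a0@(0,2):P a1@(1,2):P a2@(0,3):R a3@(4,2):P a4@(4,0):P a5@(5,0):P a6@(1,0):P a7@(2,1):R a8@(4,1):R
t=2: a0@(0,3):P a1@(0,2):P a2@(0,4):R a3@(4,1):P a4@(4,1):P a5@(4,0):P a6@(2,0):P a7@(3,1):R
t=3: a0@(0,4):P a1@(0,3):P a2@(0,5):R a3@(3,1):P a4@(3,1):P a5@(3,0):P a6@(3,0):P a7@(2,1):R

...PPR
......
.R....
PP....
......
......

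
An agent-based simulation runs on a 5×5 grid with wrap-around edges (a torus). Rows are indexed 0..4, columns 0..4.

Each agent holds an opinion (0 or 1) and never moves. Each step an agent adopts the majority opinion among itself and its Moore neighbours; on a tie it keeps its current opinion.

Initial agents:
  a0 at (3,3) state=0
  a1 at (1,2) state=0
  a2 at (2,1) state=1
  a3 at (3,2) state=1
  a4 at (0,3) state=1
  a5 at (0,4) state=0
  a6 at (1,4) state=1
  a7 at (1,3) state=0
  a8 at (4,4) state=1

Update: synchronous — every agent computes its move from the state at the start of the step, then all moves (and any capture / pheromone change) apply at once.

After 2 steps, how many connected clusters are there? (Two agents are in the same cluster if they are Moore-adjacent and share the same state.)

t=1: a0@(3,3):1 a1@(1,2):0 a2@(2,1):1 a3@(3,2):1 a4@(0,3):1 a5@(0,4):1 a6@(1,4):1 a7@(1,3):0 a8@(4,4):1
t=2: a0@(3,3):1 a1@(1,2):0 a2@(2,1):1 a3@(3,2):1 a4@(0,3):1 a5@(0,4):1 a6@(1,4):1 a7@(1,3):1 a8@(4,4):1

2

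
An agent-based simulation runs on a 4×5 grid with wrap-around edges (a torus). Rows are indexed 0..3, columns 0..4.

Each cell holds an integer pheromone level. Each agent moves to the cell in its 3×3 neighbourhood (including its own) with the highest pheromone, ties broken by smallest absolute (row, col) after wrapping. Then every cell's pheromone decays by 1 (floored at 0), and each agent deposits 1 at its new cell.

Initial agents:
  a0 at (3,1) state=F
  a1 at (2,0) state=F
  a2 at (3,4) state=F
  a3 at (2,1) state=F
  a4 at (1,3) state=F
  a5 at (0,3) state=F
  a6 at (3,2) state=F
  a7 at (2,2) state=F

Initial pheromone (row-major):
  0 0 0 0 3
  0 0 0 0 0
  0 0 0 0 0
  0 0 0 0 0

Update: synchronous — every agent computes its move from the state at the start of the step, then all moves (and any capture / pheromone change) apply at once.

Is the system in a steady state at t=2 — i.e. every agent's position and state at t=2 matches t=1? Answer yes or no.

no

t=1: a0@(0,0) a1@(1,0) a2@(0,4) a3@(1,0) a4@(0,4) a5@(0,4) a6@(0,1) a7@(1,1) | pheromone: 1 1 0 0 5 / 2 1 0 0 0 / 0 0 0 0 0 / 0 0 0 0 0
t=2: a0@(0,4) a1@(0,4) a2@(0,4) a3@(0,4) a4@(0,4) a5@(0,4) a6@(1,0) a7@(1,0) | pheromone: 0 0 0 0 10 / 3 0 0 0 0 / 0 0 0 0 0 / 0 0 0 0 0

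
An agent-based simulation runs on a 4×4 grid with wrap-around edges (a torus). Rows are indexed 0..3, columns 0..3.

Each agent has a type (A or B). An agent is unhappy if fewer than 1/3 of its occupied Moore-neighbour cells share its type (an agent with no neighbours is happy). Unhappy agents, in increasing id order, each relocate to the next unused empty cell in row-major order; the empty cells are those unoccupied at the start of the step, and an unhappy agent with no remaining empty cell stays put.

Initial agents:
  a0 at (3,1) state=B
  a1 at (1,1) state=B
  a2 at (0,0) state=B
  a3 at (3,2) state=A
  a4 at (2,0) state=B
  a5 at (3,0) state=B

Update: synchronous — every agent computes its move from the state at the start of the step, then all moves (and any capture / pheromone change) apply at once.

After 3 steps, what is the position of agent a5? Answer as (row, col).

t=1: a0@(3,1):B a1@(1,1):B a2@(0,0):B a3@(0,1):A a4@(2,0):B a5@(3,0):B
t=2: a0@(3,1):B a1@(1,1):B a2@(0,0):B a3@(0,2):A a4@(2,0):B a5@(3,0):B
t=3: a0@(3,1):B a1@(1,1):B a2@(0,0):B a3@(0,1):A a4@(2,0):B a5@(3,0):B

(3, 0)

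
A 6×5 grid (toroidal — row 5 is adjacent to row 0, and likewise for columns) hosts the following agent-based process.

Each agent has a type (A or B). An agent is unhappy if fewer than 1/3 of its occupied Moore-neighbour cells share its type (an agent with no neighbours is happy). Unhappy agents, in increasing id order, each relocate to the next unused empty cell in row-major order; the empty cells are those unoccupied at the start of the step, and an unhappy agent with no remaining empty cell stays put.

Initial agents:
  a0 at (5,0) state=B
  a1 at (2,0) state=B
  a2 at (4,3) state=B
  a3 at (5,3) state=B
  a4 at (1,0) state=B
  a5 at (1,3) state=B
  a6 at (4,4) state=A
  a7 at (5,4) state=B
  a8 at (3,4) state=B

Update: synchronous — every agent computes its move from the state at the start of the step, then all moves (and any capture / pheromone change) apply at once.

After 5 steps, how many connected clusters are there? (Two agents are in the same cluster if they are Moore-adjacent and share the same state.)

3

t=1: a0@(5,0):B a1@(2,0):B a2@(4,3):B a3@(5,3):B a4@(1,0):B a5@(1,3):B a6@(0,0):A a7@(5,4):B a8@(3,4):B
t=2: a0@(5,0):B a1@(2,0):B a2@(4,3):B a3@(5,3):B a4@(1,0):B a5@(1,3):B a6@(0,1):A a7@(5,4):B a8@(3,4):B
t=3: a0@(5,0):B a1@(2,0):B a2@(4,3):B a3@(5,3):B a4@(1,0):B a5@(1,3):B a6@(0,0):A a7@(5,4):B a8@(3,4):B
t=4: a0@(5,0):B a1@(2,0):B a2@(4,3):B a3@(5,3):B a4@(1,0):B a5@(1,3):B a6@(0,1):A a7@(5,4):B a8@(3,4):B
t=5: a0@(5,0):B a1@(2,0):B a2@(4,3):B a3@(5,3):B a4@(1,0):B a5@(1,3):B a6@(0,0):A a7@(5,4):B a8@(3,4):B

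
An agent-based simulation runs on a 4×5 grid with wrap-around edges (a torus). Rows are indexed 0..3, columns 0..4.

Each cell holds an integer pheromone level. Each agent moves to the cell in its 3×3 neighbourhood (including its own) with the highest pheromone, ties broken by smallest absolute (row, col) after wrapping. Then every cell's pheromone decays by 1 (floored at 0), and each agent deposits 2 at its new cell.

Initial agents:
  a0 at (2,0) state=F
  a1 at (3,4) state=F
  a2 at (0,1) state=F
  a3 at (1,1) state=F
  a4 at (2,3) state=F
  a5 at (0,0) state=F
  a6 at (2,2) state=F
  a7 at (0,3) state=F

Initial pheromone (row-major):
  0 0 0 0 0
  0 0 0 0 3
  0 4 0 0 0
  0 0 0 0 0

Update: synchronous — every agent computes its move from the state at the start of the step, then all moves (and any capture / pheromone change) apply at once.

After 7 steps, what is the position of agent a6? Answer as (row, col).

t=1: a0@(2,1) a1@(0,0) a2@(0,0) a3@(2,1) a4@(1,4) a5@(1,4) a6@(2,1) a7@(1,4) | pheromone: 4 0 0 0 0 / 0 0 0 0 8 / 0 9 0 0 0 / 0 0 0 0 0
t=2: a0@(2,1) a1@(1,4) a2@(1,4) a3@(2,1) a4@(1,4) a5@(1,4) a6@(2,1) a7@(1,4) | pheromone: 3 0 0 0 0 / 0 0 0 0 17 / 0 14 0 0 0 / 0 0 0 0 0
t=3: a0@(2,1) a1@(1,4) a2@(1,4) a3@(2,1) a4@(1,4) a5@(1,4) a6@(2,1) a7@(1,4) | pheromone: 2 0 0 0 0 / 0 0 0 0 26 / 0 19 0 0 0 / 0 0 0 0 0
t=4: a0@(2,1) a1@(1,4) a2@(1,4) a3@(2,1) a4@(1,4) a5@(1,4) a6@(2,1) a7@(1,4) | pheromone: 1 0 0 0 0 / 0 0 0 0 35 / 0 24 0 0 0 / 0 0 0 0 0
t=5: a0@(2,1) a1@(1,4) a2@(1,4) a3@(2,1) a4@(1,4) a5@(1,4) a6@(2,1) a7@(1,4) | pheromone: 0 0 0 0 0 / 0 0 0 0 44 / 0 29 0 0 0 / 0 0 0 0 0
t=6: a0@(2,1) a1@(1,4) a2@(1,4) a3@(2,1) a4@(1,4) a5@(1,4) a6@(2,1) a7@(1,4) | pheromone: 0 0 0 0 0 / 0 0 0 0 53 / 0 34 0 0 0 / 0 0 0 0 0
t=7: a0@(2,1) a1@(1,4) a2@(1,4) a3@(2,1) a4@(1,4) a5@(1,4) a6@(2,1) a7@(1,4) | pheromone: 0 0 0 0 0 / 0 0 0 0 62 / 0 39 0 0 0 / 0 0 0 0 0

(2, 1)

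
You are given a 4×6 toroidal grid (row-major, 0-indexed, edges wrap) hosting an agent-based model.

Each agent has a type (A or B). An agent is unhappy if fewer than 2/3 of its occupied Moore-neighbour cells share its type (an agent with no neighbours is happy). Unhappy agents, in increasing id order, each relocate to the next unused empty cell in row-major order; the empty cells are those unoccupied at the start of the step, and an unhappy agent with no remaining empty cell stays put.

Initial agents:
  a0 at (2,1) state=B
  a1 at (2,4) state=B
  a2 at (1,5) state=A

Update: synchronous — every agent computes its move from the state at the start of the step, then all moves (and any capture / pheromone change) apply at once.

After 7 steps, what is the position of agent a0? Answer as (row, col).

t=1: a0@(2,1):B a1@(0,0):B a2@(0,1):A
t=2: a0@(2,1):B a1@(0,2):B a2@(0,3):A
t=3: a0@(2,1):B a1@(0,0):B a2@(0,1):A
t=4: a0@(2,1):B a1@(0,2):B a2@(0,3):A
t=5: a0@(2,1):B a1@(0,0):B a2@(0,1):A
t=6: a0@(2,1):B a1@(0,2):B a2@(0,3):A
t=7: a0@(2,1):B a1@(0,0):B a2@(0,1):A

(2, 1)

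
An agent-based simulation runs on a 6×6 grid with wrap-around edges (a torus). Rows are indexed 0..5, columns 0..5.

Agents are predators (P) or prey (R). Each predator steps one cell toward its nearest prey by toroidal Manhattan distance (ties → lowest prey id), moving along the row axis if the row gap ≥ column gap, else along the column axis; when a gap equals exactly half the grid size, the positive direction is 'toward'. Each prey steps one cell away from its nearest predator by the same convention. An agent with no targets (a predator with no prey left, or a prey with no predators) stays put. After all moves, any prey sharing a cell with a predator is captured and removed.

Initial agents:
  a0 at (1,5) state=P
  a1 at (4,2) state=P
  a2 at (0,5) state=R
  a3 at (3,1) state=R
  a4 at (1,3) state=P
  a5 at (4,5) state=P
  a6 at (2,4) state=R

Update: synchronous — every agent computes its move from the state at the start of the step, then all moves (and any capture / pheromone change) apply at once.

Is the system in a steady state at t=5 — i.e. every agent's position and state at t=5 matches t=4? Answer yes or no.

t=1: a0@(0,5):P a1@(3,2):P a3@(2,1):R a4@(2,3):P a5@(5,5):P a6@(3,4):R
t=2: a0@(1,5):P a1@(2,2):P a3@(1,1):R a4@(2,2):P a5@(4,5):P a6@(3,5):R
t=3: a0@(1,0):P a1@(1,2):P a4@(1,2):P a5@(3,5):P a6@(2,5):R
t=4: a0@(2,0):P a1@(1,3):P a4@(1,3):P a5@(2,5):P a6@(1,5):R
t=5: a0@(1,0):P a1@(1,4):P a4@(1,4):P a5@(1,5):P a6@(0,5):R

no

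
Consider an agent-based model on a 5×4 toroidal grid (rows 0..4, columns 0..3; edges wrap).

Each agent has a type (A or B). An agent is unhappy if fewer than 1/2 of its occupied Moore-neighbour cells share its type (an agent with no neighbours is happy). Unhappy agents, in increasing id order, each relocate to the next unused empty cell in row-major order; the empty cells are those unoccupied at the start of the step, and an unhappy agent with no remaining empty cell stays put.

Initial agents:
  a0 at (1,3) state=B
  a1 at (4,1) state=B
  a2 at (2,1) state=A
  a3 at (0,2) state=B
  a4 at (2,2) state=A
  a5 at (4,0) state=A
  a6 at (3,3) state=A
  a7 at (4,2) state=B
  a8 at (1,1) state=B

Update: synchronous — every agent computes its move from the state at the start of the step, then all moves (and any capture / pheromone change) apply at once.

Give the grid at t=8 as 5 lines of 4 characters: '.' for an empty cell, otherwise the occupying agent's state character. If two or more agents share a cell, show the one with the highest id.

t=1: a0@(1,3):B a1@(4,1):B a2@(2,1):A a3@(0,2):B a4@(2,2):A a5@(4,0):A a6@(3,3):A a7@(4,2):B a8@(0,0):B
t=2: a0@(1,3):B a1@(4,1):B a2@(2,1):A a3@(0,2):B a4@(2,2):A a5@(0,1):A a6@(3,3):A a7@(4,2):B a8@(0,0):B
t=3: a0@(1,3):B a1@(4,1):B a2@(2,1):A a3@(0,2):B a4@(2,2):A a5@(0,3):A a6@(3,3):A a7@(4,2):B a8@(0,0):B
t=4: a0@(1,3):B a1@(4,1):B a2@(2,1):A a3@(0,2):B a4@(2,2):A a5@(0,1):A a6@(3,3):A a7@(4,2):B a8@(0,0):B
t=5: a0@(1,3):B a1@(4,1):B a2@(2,1):A a3@(0,2):B a4@(2,2):A a5@(0,3):A a6@(3,3):A a7@(4,2):B a8@(0,0):B
t=6: a0@(1,3):B a1@(4,1):B a2@(2,1):A a3@(0,2):B a4@(2,2):A a5@(0,1):A a6@(3,3):A a7@(4,2):B a8@(0,0):B
t=7: a0@(1,3):B a1@(4,1):B a2@(2,1):A a3@(0,2):B a4@(2,2):A a5@(0,3):A a6@(3,3):A a7@(4,2):B a8@(0,0):B
t=8: a0@(1,3):B a1@(4,1):B a2@(2,1):A a3@(0,2):B a4@(2,2):A a5@(0,1):A a6@(3,3):A a7@(4,2):B a8@(0,0):B

BAB.
...B
.AA.
...A
.BB.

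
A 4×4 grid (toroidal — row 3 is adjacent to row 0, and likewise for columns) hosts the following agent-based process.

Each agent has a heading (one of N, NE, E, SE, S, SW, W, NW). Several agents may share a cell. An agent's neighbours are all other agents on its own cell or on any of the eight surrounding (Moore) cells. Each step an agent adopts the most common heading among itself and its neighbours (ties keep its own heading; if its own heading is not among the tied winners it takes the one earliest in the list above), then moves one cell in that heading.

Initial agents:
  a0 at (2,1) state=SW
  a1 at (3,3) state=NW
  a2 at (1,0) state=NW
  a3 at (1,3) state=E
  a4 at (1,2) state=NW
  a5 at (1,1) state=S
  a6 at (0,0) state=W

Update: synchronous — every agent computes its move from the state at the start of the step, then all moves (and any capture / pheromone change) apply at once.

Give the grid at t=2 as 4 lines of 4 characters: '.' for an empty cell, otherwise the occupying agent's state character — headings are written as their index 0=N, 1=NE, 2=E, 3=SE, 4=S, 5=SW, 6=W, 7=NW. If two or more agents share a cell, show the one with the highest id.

t=1: a0@(1,0):NW a1@(2,2):NW a2@(0,3):NW a3@(0,2):NW a4@(0,1):NW a5@(0,0):NW a6@(3,3):NW
t=2: a0@(0,3):NW a1@(1,1):NW a2@(3,2):NW a3@(3,1):NW a4@(3,0):NW a5@(3,3):NW a6@(2,2):NW

...7
.7..
..7.
7777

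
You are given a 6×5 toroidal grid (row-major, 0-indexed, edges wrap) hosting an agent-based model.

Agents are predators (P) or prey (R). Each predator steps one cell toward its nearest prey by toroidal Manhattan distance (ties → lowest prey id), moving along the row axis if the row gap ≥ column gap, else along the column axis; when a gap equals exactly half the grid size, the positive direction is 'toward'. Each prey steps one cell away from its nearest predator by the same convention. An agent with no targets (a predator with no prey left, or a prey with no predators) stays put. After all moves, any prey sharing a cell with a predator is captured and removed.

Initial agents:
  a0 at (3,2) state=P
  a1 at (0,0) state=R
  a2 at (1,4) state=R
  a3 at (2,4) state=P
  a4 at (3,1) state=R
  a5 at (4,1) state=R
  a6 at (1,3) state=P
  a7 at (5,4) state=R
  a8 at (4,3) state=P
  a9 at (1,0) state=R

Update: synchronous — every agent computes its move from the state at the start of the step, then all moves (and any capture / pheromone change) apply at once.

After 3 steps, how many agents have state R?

t=1: a0@(3,1):P a1@(5,0):R a2@(0,4):R a3@(1,4):P a4@(3,0):R a5@(5,1):R a6@(1,4):P a7@(0,4):R a8@(4,2):P a9@(0,0):R
t=2: a0@(3,0):P a1@(0,0):R a2@(5,4):R a3@(0,4):P a4@(3,4):R a5@(0,1):R a6@(0,4):P a7@(5,4):R a8@(5,2):P a9@(5,0):R
t=3: a0@(3,4):P a1@(0,1):R a2@(4,4):R a3@(0,0):P a4@(3,3):R a5@(0,2):R a6@(0,0):P a7@(4,4):R a8@(5,3):P

5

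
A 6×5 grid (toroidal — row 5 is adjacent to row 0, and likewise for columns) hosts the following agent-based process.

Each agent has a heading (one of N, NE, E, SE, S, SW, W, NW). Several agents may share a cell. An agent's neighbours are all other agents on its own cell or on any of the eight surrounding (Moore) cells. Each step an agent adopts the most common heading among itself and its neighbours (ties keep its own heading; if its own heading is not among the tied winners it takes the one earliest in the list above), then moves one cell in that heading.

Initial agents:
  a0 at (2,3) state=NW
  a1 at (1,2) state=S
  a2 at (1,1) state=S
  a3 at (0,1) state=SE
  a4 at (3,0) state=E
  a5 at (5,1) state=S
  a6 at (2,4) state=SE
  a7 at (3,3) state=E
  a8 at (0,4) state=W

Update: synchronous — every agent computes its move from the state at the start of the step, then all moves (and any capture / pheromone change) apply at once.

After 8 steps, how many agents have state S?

t=1: a0@(1,2):NW a1@(2,2):S a2@(2,1):S a3@(1,1):S a4@(3,1):E a5@(0,1):S a6@(2,0):E a7@(3,4):E a8@(0,3):W
t=2: a0@(2,2):S a1@(3,2):S a2@(3,1):S a3@(2,1):S a4@(3,2):E a5@(1,1):S a6@(2,1):E a7@(3,0):E a8@(0,2):W
t=3: a0@(3,2):S a1@(4,2):S a2@(4,1):S a3@(3,1):S a4@(4,2):S a5@(2,1):S a6@(3,1):S a7@(3,1):E a8@(0,1):W
t=4: a0@(4,2):S a1@(5,2):S a2@(5,1):S a3@(4,1):S a4@(5,2):S a5@(3,1):S a6@(4,1):S a7@(4,1):S a8@(0,0):W
t=5: a0@(5,2):S a1@(0,2):S a2@(0,1):S a3@(5,1):S a4@(0,2):S a5@(4,1):S a6@(5,1):S a7@(5,1):S a8@(0,4):W
t=6: a0@(0,2):S a1@(1,2):S a2@(1,1):S a3@(0,1):S a4@(1,2):S a5@(5,1):S a6@(0,1):S a7@(0,1):S a8@(0,3):W
t=7: a0@(1,2):S a1@(2,2):S a2@(2,1):S a3@(1,1):S a4@(2,2):S a5@(0,1):S a6@(1,1):S a7@(1,1):S a8@(1,3):S
t=8: a0@(2,2):S a1@(3,2):S a2@(3,1):S a3@(2,1):S a4@(3,2):S a5@(1,1):S a6@(2,1):S a7@(2,1):S a8@(2,3):S

9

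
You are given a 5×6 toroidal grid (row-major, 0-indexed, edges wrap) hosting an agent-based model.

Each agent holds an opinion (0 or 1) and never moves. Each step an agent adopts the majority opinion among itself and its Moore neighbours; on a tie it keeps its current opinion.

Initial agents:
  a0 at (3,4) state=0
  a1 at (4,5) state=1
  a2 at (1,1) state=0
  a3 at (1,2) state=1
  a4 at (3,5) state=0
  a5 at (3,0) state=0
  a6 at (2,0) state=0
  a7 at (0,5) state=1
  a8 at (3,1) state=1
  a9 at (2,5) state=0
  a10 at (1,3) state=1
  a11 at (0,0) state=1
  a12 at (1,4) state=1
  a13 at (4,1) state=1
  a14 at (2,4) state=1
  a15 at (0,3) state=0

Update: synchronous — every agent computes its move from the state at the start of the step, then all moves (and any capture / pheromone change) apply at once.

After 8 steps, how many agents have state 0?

t=1: a0@(3,4):0 a1@(4,5):1 a2@(1,1):0 a3@(1,2):1 a4@(3,5):0 a5@(3,0):0 a6@(2,0):0 a7@(0,5):1 a8@(3,1):1 a9@(2,5):0 a10@(1,3):1 a11@(0,0):1 a12@(1,4):1 a13@(4,1):1 a14@(2,4):1 a15@(0,3):1
t=2: (unchanged — steady state)

6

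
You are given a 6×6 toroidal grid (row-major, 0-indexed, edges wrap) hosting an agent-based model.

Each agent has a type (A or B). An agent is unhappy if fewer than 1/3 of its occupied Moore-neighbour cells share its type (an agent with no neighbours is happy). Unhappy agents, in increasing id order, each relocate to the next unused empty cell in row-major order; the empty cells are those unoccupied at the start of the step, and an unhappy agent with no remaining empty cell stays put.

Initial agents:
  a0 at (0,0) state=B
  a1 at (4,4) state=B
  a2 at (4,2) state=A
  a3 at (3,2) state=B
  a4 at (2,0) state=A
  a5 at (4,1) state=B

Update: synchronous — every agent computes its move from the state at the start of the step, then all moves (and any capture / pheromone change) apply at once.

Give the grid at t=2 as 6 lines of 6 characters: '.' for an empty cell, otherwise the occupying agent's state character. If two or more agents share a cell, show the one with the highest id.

t=1: a0@(0,0):B a1@(4,4):B a2@(0,1):A a3@(3,2):B a4@(2,0):A a5@(4,1):B
t=2: a0@(0,2):B a1@(4,4):B a2@(0,3):A a3@(3,2):B a4@(2,0):A a5@(4,1):B

..BA..
......
A.....
..B...
.B..B.
......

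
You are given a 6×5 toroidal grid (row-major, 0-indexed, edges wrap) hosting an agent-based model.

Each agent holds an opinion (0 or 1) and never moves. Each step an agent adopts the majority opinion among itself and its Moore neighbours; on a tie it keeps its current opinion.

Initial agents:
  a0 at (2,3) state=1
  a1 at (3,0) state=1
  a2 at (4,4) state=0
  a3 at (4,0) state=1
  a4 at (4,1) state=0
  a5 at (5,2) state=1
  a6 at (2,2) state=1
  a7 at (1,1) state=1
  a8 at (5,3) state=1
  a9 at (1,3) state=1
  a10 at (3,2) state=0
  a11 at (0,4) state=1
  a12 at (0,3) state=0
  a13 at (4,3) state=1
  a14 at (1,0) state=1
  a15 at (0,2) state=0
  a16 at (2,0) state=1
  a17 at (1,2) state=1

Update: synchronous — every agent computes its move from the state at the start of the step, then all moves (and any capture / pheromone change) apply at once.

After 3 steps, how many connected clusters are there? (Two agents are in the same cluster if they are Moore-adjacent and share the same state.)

t=1: a0@(2,3):1 a1@(3,0):1 a2@(4,4):1 a3@(4,0):1 a4@(4,1):1 a5@(5,2):1 a6@(2,2):1 a7@(1,1):1 a8@(5,3):1 a9@(1,3):1 a10@(3,2):1 a11@(0,4):1 a12@(0,3):1 a13@(4,3):1 a14@(1,0):1 a15@(0,2):1 a16@(2,0):1 a17@(1,2):1
t=2: (unchanged — steady state)

1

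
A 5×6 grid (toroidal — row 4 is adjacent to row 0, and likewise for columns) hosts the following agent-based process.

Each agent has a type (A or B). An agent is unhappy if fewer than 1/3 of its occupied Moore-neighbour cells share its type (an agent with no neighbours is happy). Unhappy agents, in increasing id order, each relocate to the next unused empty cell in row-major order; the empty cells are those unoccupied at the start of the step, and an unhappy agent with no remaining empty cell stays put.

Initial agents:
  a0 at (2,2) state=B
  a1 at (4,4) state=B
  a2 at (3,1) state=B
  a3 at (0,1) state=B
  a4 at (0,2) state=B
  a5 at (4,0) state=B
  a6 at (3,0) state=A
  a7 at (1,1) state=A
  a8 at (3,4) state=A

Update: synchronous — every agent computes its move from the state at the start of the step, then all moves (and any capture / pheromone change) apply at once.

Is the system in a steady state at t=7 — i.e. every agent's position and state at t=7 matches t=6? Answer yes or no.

t=1: a0@(2,2):B a1@(0,0):B a2@(3,1):B a3@(0,1):B a4@(0,2):B a5@(4,0):B a6@(0,3):A a7@(0,4):A a8@(0,5):A
t=2: (unchanged — steady state)

yes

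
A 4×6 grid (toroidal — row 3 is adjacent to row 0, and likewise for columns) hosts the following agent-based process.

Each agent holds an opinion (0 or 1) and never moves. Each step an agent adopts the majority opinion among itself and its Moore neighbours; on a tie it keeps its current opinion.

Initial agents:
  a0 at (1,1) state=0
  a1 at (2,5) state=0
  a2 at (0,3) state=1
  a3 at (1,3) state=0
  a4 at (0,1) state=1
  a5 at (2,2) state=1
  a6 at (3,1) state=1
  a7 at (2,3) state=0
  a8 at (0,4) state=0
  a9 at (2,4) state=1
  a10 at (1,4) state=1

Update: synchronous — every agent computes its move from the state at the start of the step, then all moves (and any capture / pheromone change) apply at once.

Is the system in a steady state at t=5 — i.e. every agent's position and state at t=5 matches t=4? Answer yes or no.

t=1: a0@(1,1):1 a1@(2,5):1 a2@(0,3):1 a3@(1,3):1 a4@(0,1):1 a5@(2,2):0 a6@(3,1):1 a7@(2,3):1 a8@(0,4):0 a9@(2,4):0 a10@(1,4):0
t=2: a0@(1,1):1 a1@(2,5):0 a2@(0,3):1 a3@(1,3):0 a4@(0,1):1 a5@(2,2):1 a6@(3,1):1 a7@(2,3):0 a8@(0,4):0 a9@(2,4):1 a10@(1,4):1
t=3: a0@(1,1):1 a1@(2,5):1 a2@(0,3):1 a3@(1,3):1 a4@(0,1):1 a5@(2,2):1 a6@(3,1):1 a7@(2,3):1 a8@(0,4):0 a9@(2,4):0 a10@(1,4):0
t=4: a0@(1,1):1 a1@(2,5):0 a2@(0,3):1 a3@(1,3):1 a4@(0,1):1 a5@(2,2):1 a6@(3,1):1 a7@(2,3):1 a8@(0,4):0 a9@(2,4):1 a10@(1,4):1
t=5: a0@(1,1):1 a1@(2,5):1 a2@(0,3):1 a3@(1,3):1 a4@(0,1):1 a5@(2,2):1 a6@(3,1):1 a7@(2,3):1 a8@(0,4):1 a9@(2,4):1 a10@(1,4):1

no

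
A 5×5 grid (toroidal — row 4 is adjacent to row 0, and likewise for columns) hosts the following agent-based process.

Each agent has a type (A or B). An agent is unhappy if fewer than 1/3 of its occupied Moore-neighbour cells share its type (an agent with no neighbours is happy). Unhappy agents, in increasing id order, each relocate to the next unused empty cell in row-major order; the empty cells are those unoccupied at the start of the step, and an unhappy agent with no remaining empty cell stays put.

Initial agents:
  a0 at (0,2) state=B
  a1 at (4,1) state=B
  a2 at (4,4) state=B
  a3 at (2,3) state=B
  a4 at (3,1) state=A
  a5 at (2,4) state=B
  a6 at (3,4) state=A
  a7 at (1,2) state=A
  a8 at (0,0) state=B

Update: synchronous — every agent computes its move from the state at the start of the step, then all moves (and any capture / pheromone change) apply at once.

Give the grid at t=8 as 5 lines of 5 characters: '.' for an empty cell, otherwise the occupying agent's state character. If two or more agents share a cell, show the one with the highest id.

B.BAA
A....
...BB
.....
.B..B

t=1: a0@(0,2):B a1@(4,1):B a2@(4,4):B a3@(2,3):B a4@(0,1):A a5@(2,4):B a6@(0,3):A a7@(0,4):A a8@(0,0):B
t=2: a0@(0,2):B a1@(4,1):B a2@(4,4):B a3@(2,3):B a4@(1,0):A a5@(2,4):B a6@(0,3):A a7@(0,4):A a8@(0,0):B
t=3: (unchanged — steady state)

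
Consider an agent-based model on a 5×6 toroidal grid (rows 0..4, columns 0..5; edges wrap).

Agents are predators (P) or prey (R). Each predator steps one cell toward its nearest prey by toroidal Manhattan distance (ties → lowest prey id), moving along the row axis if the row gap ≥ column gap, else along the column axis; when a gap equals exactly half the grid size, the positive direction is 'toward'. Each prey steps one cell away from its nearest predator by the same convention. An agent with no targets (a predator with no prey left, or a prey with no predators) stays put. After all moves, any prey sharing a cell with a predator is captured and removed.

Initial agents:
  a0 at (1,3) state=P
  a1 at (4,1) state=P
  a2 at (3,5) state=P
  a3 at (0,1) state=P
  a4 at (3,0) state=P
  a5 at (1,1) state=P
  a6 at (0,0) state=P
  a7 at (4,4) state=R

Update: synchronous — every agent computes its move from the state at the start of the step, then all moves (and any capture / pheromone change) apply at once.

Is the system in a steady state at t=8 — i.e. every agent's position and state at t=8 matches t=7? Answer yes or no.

yes

t=1: a0@(0,3):P a1@(4,2):P a2@(4,5):P a3@(0,2):P a4@(3,5):P a5@(1,2):P a6@(0,5):P a7@(0,4):R
t=2: a0@(0,4):P a1@(4,3):P a2@(0,5):P a3@(0,3):P a4@(4,5):P a5@(1,3):P a6@(0,4):P
t=3: (unchanged — steady state)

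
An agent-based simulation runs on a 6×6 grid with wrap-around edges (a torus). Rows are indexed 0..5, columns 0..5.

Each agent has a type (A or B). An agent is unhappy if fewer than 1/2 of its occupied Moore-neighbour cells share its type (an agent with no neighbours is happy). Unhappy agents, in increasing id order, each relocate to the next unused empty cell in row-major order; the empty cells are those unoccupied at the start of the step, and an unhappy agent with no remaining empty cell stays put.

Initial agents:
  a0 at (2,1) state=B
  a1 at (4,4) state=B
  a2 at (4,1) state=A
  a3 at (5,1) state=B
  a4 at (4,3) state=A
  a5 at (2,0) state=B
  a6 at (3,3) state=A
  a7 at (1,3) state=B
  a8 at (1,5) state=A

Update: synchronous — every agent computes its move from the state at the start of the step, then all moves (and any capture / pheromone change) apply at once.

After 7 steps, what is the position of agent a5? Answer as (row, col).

t=1: a0@(2,1):B a1@(0,0):B a2@(0,1):A a3@(0,2):B a4@(4,3):A a5@(2,0):B a6@(3,3):A a7@(1,3):B a8@(0,3):A
t=2: a0@(2,1):B a1@(0,4):B a2@(0,5):A a3@(1,0):B a4@(4,3):A a5@(2,0):B a6@(3,3):A a7@(1,3):B a8@(1,1):A
t=3: a0@(2,1):B a1@(0,4):B a2@(0,0):A a3@(1,0):B a4@(4,3):A a5@(2,0):B a6@(3,3):A a7@(1,3):B a8@(0,1):A
t=4: (unchanged — steady state)

(2, 0)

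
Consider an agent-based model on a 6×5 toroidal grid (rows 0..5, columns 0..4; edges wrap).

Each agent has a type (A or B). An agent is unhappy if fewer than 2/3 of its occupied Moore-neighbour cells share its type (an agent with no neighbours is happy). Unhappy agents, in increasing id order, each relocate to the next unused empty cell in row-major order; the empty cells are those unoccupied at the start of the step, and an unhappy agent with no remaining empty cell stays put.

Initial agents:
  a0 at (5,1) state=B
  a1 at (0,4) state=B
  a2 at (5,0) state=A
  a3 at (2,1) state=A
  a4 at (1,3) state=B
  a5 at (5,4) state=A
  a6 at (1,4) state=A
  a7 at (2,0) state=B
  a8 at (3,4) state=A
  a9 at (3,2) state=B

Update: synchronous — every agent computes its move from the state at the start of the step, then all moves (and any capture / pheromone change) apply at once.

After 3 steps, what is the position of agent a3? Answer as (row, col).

(1, 1)

t=1: a0@(0,0):B a1@(0,1):B a2@(0,2):A a3@(0,3):A a4@(1,0):B a5@(1,1):A a6@(1,2):A a7@(2,2):B a8@(2,3):A a9@(2,4):B
t=2: a0@(0,0):B a1@(0,4):B a2@(0,2):A a3@(0,3):A a4@(1,0):B a5@(1,3):A a6@(1,2):A a7@(1,4):B a8@(2,0):A a9@(2,1):B
t=3: a0@(0,0):B a1@(0,1):B a2@(0,2):A a3@(1,1):A a4@(1,0):B a5@(2,2):A a6@(1,2):A a7@(2,3):B a8@(2,4):A a9@(3,0):B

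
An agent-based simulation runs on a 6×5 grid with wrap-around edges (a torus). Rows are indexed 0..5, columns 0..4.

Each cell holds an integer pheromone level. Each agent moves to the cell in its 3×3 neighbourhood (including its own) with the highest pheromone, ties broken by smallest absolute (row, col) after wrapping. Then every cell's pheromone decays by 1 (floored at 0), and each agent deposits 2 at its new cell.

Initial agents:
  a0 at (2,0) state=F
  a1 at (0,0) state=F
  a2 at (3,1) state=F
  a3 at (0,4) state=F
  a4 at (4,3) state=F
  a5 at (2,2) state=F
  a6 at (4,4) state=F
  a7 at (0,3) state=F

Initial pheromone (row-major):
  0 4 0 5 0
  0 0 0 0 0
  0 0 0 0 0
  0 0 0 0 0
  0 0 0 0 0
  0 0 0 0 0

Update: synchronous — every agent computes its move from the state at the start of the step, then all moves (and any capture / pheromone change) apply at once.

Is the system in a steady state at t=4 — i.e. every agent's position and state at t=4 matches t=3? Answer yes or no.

t=1: a0@(1,0) a1@(0,1) a2@(2,0) a3@(0,3) a4@(3,2) a5@(1,1) a6@(3,0) a7@(0,3) | pheromone: 0 5 0 8 0 / 2 2 0 0 0 / 2 0 0 0 0 / 2 0 2 0 0 / 0 0 0 0 0 / 0 0 0 0 0
t=2: a0@(0,1) a1@(0,1) a2@(1,0) a3@(0,3) a4@(3,2) a5@(0,1) a6@(2,0) a7@(0,3) | pheromone: 0 10 0 11 0 / 3 1 0 0 0 / 3 0 0 0 0 / 1 0 3 0 0 / 0 0 0 0 0 / 0 0 0 0 0
t=3: a0@(0,1) a1@(0,1) a2@(0,1) a3@(0,3) a4@(3,2) a5@(0,1) a6@(1,0) a7@(0,3) | pheromone: 0 17 0 14 0 / 4 0 0 0 0 / 2 0 0 0 0 / 0 0 4 0 0 / 0 0 0 0 0 / 0 0 0 0 0
t=4: a0@(0,1) a1@(0,1) a2@(0,1) a3@(0,3) a4@(3,2) a5@(0,1) a6@(0,1) a7@(0,3) | pheromone: 0 26 0 17 0 / 3 0 0 0 0 / 1 0 0 0 0 / 0 0 5 0 0 / 0 0 0 0 0 / 0 0 0 0 0

no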